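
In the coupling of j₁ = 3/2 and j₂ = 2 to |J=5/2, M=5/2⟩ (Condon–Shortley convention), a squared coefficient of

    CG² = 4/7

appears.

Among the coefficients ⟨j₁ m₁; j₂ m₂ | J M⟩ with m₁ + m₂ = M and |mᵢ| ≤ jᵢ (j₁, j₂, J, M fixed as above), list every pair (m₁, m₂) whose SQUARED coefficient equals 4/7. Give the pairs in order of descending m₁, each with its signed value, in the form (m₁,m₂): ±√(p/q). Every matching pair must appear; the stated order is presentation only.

Admissible pairs with m₁+m₂ = M = 5/2: (1/2,2), (3/2,1)
  (m₁,m₂)=(3/2,1): CG² = 3/7, CG = +√(3/7)
  (m₁,m₂)=(1/2,2): CG² = 4/7, CG = −√(4/7)   ← matches the target
Pairs with CG² = 4/7: (1/2,2): −√(4/7)

(1/2,2): −√(4/7)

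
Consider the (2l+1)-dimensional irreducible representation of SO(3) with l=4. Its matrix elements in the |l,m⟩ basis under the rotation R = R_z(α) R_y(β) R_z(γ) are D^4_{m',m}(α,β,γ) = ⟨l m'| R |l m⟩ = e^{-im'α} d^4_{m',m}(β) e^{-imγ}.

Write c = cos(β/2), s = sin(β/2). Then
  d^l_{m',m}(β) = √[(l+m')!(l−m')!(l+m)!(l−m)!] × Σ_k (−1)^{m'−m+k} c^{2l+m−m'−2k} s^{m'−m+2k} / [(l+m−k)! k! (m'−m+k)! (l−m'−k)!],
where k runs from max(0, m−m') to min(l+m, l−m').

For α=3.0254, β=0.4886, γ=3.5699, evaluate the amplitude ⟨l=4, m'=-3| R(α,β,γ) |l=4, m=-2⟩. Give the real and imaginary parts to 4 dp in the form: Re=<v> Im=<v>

Re=-0.5209 Im=-0.2900

Split into d^4_{-3,-2}(β=0.4886) × two z-phases.
c=cos(0.488600/2)=0.970307, s=sin(0.488600/2)=0.241877; N=√[1·5040·2·720]=2693.993318
k: max(0,(-2)−(-3))=1 … min(4+(-2),4−(-3))=2
  k=1: (−1)^0·2693.9933/(720)·0.9703^7·0.2419^1 = +0.732863
  k=2: (−1)^1·2693.9933/(240)·0.9703^5·0.2419^3 = -0.136620
d^4_{-3,-2}(0.4886) = +0.732863 -0.136620 = +0.596242
Phases: e^{-i·(-3)·3.0254}=-0.939859+0.341562i, e^{-i·(-2)·3.5699}=+0.654999+0.755630i ⇒ D=-0.520938-0.290050i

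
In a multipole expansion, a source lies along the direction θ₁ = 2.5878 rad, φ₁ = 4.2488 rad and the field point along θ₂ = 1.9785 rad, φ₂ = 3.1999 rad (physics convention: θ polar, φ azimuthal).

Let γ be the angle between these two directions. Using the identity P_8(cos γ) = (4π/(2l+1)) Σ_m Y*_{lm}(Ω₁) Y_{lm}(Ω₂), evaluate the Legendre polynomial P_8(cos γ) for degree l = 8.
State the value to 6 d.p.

0.154399

Expand P_8 via completeness: Σ_{m} conj(Y_{8,m}) at Ω₁ times Y_{8,m} at Ω₂ —
  m=-8: (-0.00254 + 0.00162j) × (0.23226 - 0.11695j) = -0.00040 + 0.00067j  (running Σ = -0.00040 + 0.00067j)
  m=-7: (0.00202 + 0.01941j) × (0.41234 - 0.17831j) = 0.00429 + 0.00764j  (running Σ = 0.00389 + 0.00832j)
  m=-6: (0.07343 + 0.02764j) × (0.28751 - 0.10490j) = 0.02401 + 0.00025j  (running Σ = 0.02790 + 0.00856j)
  m=-5: (0.16027 - 0.14846j) × (-0.12923 + 0.03878j) = -0.01496 + 0.02540j  (running Σ = 0.01295 + 0.03396j)
  m=-4: (-0.11735 - 0.40269j) × (-0.34623 + 0.08225j) = 0.07375 + 0.12977j  (running Σ = 0.08670 + 0.16374j)
  m=-3: (-0.48917 - 0.08903j) × (-0.03262 + 0.00577j) = 0.01647 + 0.00008j  (running Σ = 0.10317 + 0.16382j)
  m=-2: (-0.11639 + 0.15514j) × (0.32650 - 0.03825j) = -0.03207 + 0.05511j  (running Σ = 0.07110 + 0.21893j)
  m=-1: (-0.14883 - 0.29770j) × (0.09988 - 0.00583j) = -0.01660 - 0.02887j  (running Σ = 0.05450 + 0.19006j)
  m=0: (-0.31811 + 0.00000j) × (-0.31395 + 0.00000j) = 0.09987 + 0.00000j  (running Σ = 0.15437 + 0.19006j)
  m=1: (0.14883 - 0.29770j) × (-0.09988 - 0.00583j) = -0.01660 + 0.02887j  (running Σ = 0.13777 + 0.21893j)
  m=2: (-0.11639 - 0.15514j) × (0.32650 + 0.03825j) = -0.03207 - 0.05511j  (running Σ = 0.10570 + 0.16382j)
  m=3: (0.48917 - 0.08903j) × (0.03262 + 0.00577j) = 0.01647 - 0.00008j  (running Σ = 0.12218 + 0.16374j)
  m=4: (-0.11735 + 0.40269j) × (-0.34623 - 0.08225j) = 0.07375 - 0.12977j  (running Σ = 0.19593 + 0.03396j)
  m=5: (-0.16027 - 0.14846j) × (0.12923 + 0.03878j) = -0.01496 - 0.02540j  (running Σ = 0.18097 + 0.00856j)
  m=6: (0.07343 - 0.02764j) × (0.28751 + 0.10490j) = 0.02401 - 0.00025j  (running Σ = 0.20498 + 0.00832j)
  m=7: (-0.00202 + 0.01941j) × (-0.41234 - 0.17831j) = 0.00429 - 0.00764j  (running Σ = 0.20928 + 0.00067j)
  m=8: (-0.00254 - 0.00162j) × (0.23226 + 0.11695j) = -0.00040 - 0.00067j  (running Σ = 0.20887 + 0.00000j)
Accumulated sum 0.20887 + 0.00000j; after 4π/(2l+1) scaling, 0.15440 + 0.00000j ⇒ P_8 = 0.154399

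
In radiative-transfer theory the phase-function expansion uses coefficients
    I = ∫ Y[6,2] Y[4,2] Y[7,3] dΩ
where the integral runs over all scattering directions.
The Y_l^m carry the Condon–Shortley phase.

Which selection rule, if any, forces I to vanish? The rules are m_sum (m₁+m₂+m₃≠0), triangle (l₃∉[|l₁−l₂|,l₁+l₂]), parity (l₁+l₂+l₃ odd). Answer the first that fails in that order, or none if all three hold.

azimuthal sum: 2 + 2 + 3 = 7  ✗
2 ≤ 7 ≤ 10 (triangle on l)
L = 6 + 4 + 7 = 17 (odd)

m_sum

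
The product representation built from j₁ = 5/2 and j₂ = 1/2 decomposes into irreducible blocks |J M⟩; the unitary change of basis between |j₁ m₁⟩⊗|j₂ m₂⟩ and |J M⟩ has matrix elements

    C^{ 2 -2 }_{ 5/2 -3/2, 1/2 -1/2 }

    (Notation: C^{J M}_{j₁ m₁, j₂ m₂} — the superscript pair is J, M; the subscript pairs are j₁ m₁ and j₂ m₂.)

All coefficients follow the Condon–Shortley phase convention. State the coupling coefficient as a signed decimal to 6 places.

j₁+j₂−J=1  J+j₁−j₂=4  J−j₁+j₂=0  j₁+j₂+J+1=6
(j₁±m₁, j₂±m₂, J±M) = (1,4,0,1,0,4)
P² = 96
sum k=0..0:
  [0] +1/24 = 1/24
S = 1/24
C² = P²·S² = 1/6 ; C = +0.408248

+0.408248  (= +√(1/6))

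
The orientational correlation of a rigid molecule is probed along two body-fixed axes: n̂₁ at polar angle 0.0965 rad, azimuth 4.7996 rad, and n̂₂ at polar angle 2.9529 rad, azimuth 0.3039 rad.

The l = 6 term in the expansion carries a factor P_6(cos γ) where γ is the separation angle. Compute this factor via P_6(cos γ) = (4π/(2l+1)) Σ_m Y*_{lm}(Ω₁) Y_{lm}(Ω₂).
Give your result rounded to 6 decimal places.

Addition theorem: P_6(cos γ) = (4π/13) Σ_m Y*_{lm}(Ω₁) Y_{lm}(Ω₂), m = −6…6:
  m=-6: (-0.000000, -0.000000) × (-0.000005, -0.000020) = (-0.000000, 0.000000)  (running Σ = (-0.000000, 0.000000))
  m=-5: (0.000006, -0.000013) × (-0.000020, 0.000381) = (0.000000, 0.000000)  (running Σ = (0.000000, 0.000000))
  m=-4: (0.000286, 0.000104) × (0.001477, -0.003981) = (0.000001, -0.000001)  (running Σ = (0.000001, -0.000001))
  m=-3: (-0.001185, 0.004424) × (-0.019687, 0.025414) = (-0.000089, -0.000117)  (running Σ = (-0.000088, -0.000118))
  m=-2: (-0.046324, -0.008163) × (0.135010, -0.093920) = (-0.007021, 0.003249)  (running Σ = (-0.007109, 0.003131))
  m=-1: (0.026390, -0.301831) × (-0.490632, 0.153869) = (0.033495, 0.152149)  (running Σ = (0.026386, 0.155279))
  m=0: (0.920023, -0.000000) × (0.670459, 0.000000) = (0.616838, 0.000000)  (running Σ = (0.643223, 0.155279))
  m=1: (-0.026390, -0.301831) × (0.490632, 0.153869) = (0.033495, -0.152149)  (running Σ = (0.676718, 0.003131))
  m=2: (-0.046324, 0.008163) × (0.135010, 0.093920) = (-0.007021, -0.003249)  (running Σ = (0.669697, -0.000118))
  m=3: (0.001185, 0.004424) × (0.019687, 0.025414) = (-0.000089, 0.000117)  (running Σ = (0.669608, -0.000001))
  m=4: (0.000286, -0.000104) × (0.001477, 0.003981) = (0.000001, 0.000001)  (running Σ = (0.669609, 0.000000))
  m=5: (-0.000006, -0.000013) × (0.000020, 0.000381) = (0.000000, -0.000000)  (running Σ = (0.669609, 0.000000))
  m=6: (-0.000000, 0.000000) × (-0.000005, 0.000020) = (-0.000000, -0.000000)  (running Σ = (0.669609, 0.000000))
Total Σ_m = (0.669609, 0.000000). Multiply by 0.966644: (0.647273, 0.000000). P_6(cos γ) = 0.647273

0.647273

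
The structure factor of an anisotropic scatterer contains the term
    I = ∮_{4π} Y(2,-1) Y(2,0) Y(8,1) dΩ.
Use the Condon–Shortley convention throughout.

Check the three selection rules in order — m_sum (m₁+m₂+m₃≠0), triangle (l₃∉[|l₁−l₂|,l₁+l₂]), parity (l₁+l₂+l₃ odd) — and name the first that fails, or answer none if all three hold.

triangle

m₁+m₂+m₃ = -1 + 0 + 1 = 0  ✓
triangle: need |l₁−l₂| ≤ l₃ ≤ l₁+l₂ = [0,4]; l₃=8 is outside  ✗
parity: l₁+l₂+l₃ = 12 is even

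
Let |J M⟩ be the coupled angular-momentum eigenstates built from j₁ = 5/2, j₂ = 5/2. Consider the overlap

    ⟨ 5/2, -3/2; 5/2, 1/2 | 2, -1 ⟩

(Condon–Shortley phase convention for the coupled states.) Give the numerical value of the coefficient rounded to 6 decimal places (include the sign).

√[5·3!2!2!/8! · 1!4!3!2!1!3!] = √(36/7)
  +(−1)^2/∏(2,1,2,1,0,1)! = 1/4  (running 1/4)
  +(−1)^3/∏(3,0,1,0,1,2)! = -1/12  (running 1/6)
⟨..|..⟩ = √(36/7)·(1/6) = +0.377964

+0.377964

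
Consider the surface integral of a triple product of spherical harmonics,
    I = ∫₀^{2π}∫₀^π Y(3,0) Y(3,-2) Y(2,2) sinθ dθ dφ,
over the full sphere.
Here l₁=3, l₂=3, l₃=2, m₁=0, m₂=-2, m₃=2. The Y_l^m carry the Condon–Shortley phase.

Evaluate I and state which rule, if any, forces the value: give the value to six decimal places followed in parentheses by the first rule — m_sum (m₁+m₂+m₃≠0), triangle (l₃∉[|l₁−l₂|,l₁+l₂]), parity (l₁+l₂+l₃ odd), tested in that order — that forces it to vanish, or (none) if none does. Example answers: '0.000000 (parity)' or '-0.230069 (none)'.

-0.188063 (none)

Rules hold: Σm=0, L=8 even, 0≤2≤6.
N = 7·7·5 = 245
Δ = 4!·2!·2!/9! = 1/3780
Racah Σ t=1..3: t=1:−1/24 t=2:+1/4 t=3:−1/24 = 1/6
⇒ 3j(3 3 2; 0 0 0)² = 4/105, sgn +1
Racah Σ t=1..1: t=1:−1/24 = -1/24
⇒ 3j(3 3 2; 0 -2 2)² = 1/21, sgn -1
4πI² = N·(3j₀)²·(3jₘ)² = 4/9
I = -1·√(0.444444/4π) = -0.18806319
No selection rule forces the value: the integral is nonzero (none).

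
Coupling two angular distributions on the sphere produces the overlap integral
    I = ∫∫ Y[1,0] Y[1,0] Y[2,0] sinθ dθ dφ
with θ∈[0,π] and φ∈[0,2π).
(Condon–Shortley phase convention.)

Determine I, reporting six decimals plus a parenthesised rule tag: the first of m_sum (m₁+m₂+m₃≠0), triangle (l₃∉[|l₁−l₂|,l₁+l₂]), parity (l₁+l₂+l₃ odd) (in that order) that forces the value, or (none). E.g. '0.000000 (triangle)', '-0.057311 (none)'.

Checks pass: Σm=0; 4 even; l₃=2∈[0,2].
(2·1+1)(2·1+1)(2·2+1) = 45
Δ: 0! 2! 2! / 5! → 1/30
sum: t=0:+1/1 = 1/1
3j²(1 1 2; 0 0 0) = Δ·Π!·Σ² = 2/15  (sign +1)
(m-triple is (0,0,0) — same symbol as above.)
combine: 4πI² = 45·2/15·2/15 = 4/5
take √, sign +1: I = 0.25231325
No selection rule forces the value: the integral is nonzero (none).

0.252313 (none)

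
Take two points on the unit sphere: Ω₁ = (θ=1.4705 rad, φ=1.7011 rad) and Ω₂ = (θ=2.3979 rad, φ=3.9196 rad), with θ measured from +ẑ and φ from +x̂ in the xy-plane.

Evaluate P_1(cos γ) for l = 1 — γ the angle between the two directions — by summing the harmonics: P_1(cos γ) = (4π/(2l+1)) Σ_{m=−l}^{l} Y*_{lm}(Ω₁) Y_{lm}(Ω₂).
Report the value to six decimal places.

Term-by-term m-sum for l=1 (normalisation 4π/3 = 4.188790):
  [-1]  conj(Y_{1,-1})(Ω₁) = (-0.044666, 0.340844) ; Y_{1,-1}(Ω₂) = (-0.166612, 0.164168) ; Δ = (-0.048514, -0.064122)
  [+0]  conj(Y_{1,0})(Ω₁) = (0.048923, -0.000000) ; Y_{1,0}(Ω₂) = (-0.359599, 0.000000) ; Δ = (-0.017593, 0.000000)
  [+1]  conj(Y_{1,1})(Ω₁) = (0.044666, 0.340844) ; Y_{1,1}(Ω₂) = (0.166612, 0.164168) ; Δ = (-0.048514, 0.064122)
Σ over m = (-0.114620, 0.000000); ×(4π/3) → (-0.480118, 0.000000). Real part: -0.480118

-0.480118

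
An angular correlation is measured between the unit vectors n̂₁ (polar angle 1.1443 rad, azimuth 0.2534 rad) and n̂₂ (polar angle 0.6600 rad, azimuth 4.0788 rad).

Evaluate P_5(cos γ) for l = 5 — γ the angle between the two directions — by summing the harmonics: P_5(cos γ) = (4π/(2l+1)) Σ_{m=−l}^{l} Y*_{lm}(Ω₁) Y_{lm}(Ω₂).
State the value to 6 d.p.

Addition theorem: P_5(cos γ) = (4π/11) Σ_m Y*_{lm}(Ω₁) Y_{lm}(Ω₂), m = −5…5:
  [-5]  conj(Y_{5,-5})(Ω₁) = +0.086843+0.277010i ; Y_{5,-5}(Ω₂) = +0.001060-0.040198i ; Δ = +0.011227-0.003197i
  [-4]  conj(Y_{5,-4})(Ω₁) = +0.220586+0.354041i ; Y_{5,-4}(Ω₂) = -0.134555+0.093491i ; Δ = -0.062781-0.027015i
  [-3]  conj(Y_{5,-3})(Ω₁) = +0.102200+0.097175i ; Y_{5,-3}(Ω₂) = +0.348249+0.119273i ; Δ = +0.024001+0.046031i
  [-2]  conj(Y_{5,-2})(Ω₁) = -0.247227-0.137252i ; Y_{5,-2}(Ω₂) = -0.131251-0.418924i ; Δ = -0.025049+0.121584i
  [-1]  conj(Y_{5,-1})(Ω₁) = -0.220419-0.057081i ; Y_{5,-1}(Ω₂) = -0.051383+0.069944i ; Δ = +0.015318-0.012484i
  [+0]  conj(Y_{5,0})(Ω₁) = +0.235404-0.000000i ; Y_{5,0}(Ω₂) = -0.383284+0.000000i ; Δ = -0.090227+0.000000i
  [+1]  conj(Y_{5,1})(Ω₁) = +0.220419-0.057081i ; Y_{5,1}(Ω₂) = +0.051383+0.069944i ; Δ = +0.015318+0.012484i
  [+2]  conj(Y_{5,2})(Ω₁) = -0.247227+0.137252i ; Y_{5,2}(Ω₂) = -0.131251+0.418924i ; Δ = -0.025049-0.121584i
  [+3]  conj(Y_{5,3})(Ω₁) = -0.102200+0.097175i ; Y_{5,3}(Ω₂) = -0.348249+0.119273i ; Δ = +0.024001-0.046031i
  [+4]  conj(Y_{5,4})(Ω₁) = +0.220586-0.354041i ; Y_{5,4}(Ω₂) = -0.134555-0.093491i ; Δ = -0.062781+0.027015i
  [+5]  conj(Y_{5,5})(Ω₁) = -0.086843+0.277010i ; Y_{5,5}(Ω₂) = -0.001060-0.040198i ; Δ = +0.011227+0.003197i
Σ over m = -0.164794+0.000000i; ×(4π/11) → -0.188260+0.000000i. Real part: -0.188260

-0.188260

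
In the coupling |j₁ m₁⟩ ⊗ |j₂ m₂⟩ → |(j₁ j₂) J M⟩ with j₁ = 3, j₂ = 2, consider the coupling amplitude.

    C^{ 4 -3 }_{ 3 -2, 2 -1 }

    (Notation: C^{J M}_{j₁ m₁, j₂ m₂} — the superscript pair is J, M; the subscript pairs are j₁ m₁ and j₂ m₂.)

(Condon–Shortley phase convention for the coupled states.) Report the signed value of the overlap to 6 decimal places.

-0.223607  (= −√(1/20))

√[9·1!5!3!/10! · 1!5!1!3!1!7!] = √(6480)
  +(−1)^0/∏(0,1,5,1,0,2)! = 1/240  (running 1/240)
  +(−1)^1/∏(1,0,4,0,1,3)! = -1/144  (running -1/360)
⟨..|..⟩ = √(6480)·(-1/360) = -0.223607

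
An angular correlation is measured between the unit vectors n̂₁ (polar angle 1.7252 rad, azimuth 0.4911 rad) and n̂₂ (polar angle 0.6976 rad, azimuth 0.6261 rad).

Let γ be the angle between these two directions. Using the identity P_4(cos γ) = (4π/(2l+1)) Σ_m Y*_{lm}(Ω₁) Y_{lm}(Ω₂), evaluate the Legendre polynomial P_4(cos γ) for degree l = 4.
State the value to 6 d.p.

-0.306047

Term-by-term m-sum for l=4 (normalisation 4π/9 = 1.396263):
  [-4]  conj(Y_{4,-4})(Ω₁) = -0.16179 + 0.38959j ; Y_{4,-4}(Ω₂) = -0.06057 - 0.04483j ; Δ = 0.02727 - 0.01634j
  [-3]  conj(Y_{4,-3})(Ω₁) = -0.01808 - 0.18483j ; Y_{4,-3}(Ω₂) = -0.07697 - 0.24235j ; Δ = -0.04340 + 0.01861j
  [-2]  conj(Y_{4,-2})(Ω₁) = -0.15131 - 0.22667j ; Y_{4,-2}(Ω₂) = 0.13454 - 0.40789j ; Δ = -0.11282 + 0.03122j
  [-1]  conj(Y_{4,-1})(Ω₁) = 0.17969 + 0.09610j ; Y_{4,-1}(Ω₂) = 0.20976 - 0.15169j ; Δ = 0.05227 - 0.00710j
  [+0]  conj(Y_{4,0})(Ω₁) = 0.24437 + 0.00000j ; Y_{4,0}(Ω₂) = -0.26935 + 0.00000j ; Δ = -0.06582 + 0.00000j
  [+1]  conj(Y_{4,1})(Ω₁) = -0.17969 + 0.09610j ; Y_{4,1}(Ω₂) = -0.20976 - 0.15169j ; Δ = 0.05227 + 0.00710j
  [+2]  conj(Y_{4,2})(Ω₁) = -0.15131 + 0.22667j ; Y_{4,2}(Ω₂) = 0.13454 + 0.40789j ; Δ = -0.11282 - 0.03122j
  [+3]  conj(Y_{4,3})(Ω₁) = 0.01808 - 0.18483j ; Y_{4,3}(Ω₂) = 0.07697 - 0.24235j ; Δ = -0.04340 - 0.01861j
  [+4]  conj(Y_{4,4})(Ω₁) = -0.16179 - 0.38959j ; Y_{4,4}(Ω₂) = -0.06057 + 0.04483j ; Δ = 0.02727 + 0.01634j
Accumulated sum -0.21919 + 0.00000j; after 4π/(2l+1) scaling, -0.30605 + 0.00000j ⇒ P_4 = -0.306047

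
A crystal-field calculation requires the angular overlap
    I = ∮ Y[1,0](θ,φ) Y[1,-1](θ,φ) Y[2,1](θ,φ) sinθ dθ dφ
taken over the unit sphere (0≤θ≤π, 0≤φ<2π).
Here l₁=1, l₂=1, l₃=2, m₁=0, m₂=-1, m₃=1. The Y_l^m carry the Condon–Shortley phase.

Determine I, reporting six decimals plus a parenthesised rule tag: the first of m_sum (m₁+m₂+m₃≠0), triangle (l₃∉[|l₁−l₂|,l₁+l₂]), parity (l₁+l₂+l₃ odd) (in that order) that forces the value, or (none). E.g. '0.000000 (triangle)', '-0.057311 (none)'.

Checks pass: Σm=0; 4 even; l₃=2∈[0,2].
(2·1+1)(2·1+1)(2·2+1) = 45
Δ: 0! 2! 2! / 5! → 1/30
sum: t=0:+1/1 = 1/1
3j²(1 1 2; 0 0 0) = Δ·Π!·Σ² = 2/15  (sign +1)
sum: t=0:+1/2 = 1/2
3j²(1 1 2; 0 -1 1) = Δ·Π!·Σ² = 1/10  (sign -1)
combine: 4πI² = 45·2/15·1/10 = 3/5
take √, sign -1: I = -0.21850969
No selection rule forces the value: the integral is nonzero (none).

-0.218510 (none)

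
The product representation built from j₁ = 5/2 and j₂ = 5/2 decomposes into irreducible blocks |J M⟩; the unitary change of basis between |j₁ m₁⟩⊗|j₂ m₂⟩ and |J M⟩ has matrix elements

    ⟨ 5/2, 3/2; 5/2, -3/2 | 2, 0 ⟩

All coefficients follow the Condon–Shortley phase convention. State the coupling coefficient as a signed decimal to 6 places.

j₁+j₂−J=3  J+j₁−j₂=2  J−j₁+j₂=2  j₁+j₂+J+1=8
(j₁±m₁, j₂±m₂, J±M) = (4,1,1,4,2,2)
P² = 48/7
sum k=0..1:
  [0] +1/6 = 1/6
  [1] −1/8 = -1/8
S = 1/24
C² = P²·S² = 1/84 ; C = +0.109109

+√(1/84) ≈ +0.109109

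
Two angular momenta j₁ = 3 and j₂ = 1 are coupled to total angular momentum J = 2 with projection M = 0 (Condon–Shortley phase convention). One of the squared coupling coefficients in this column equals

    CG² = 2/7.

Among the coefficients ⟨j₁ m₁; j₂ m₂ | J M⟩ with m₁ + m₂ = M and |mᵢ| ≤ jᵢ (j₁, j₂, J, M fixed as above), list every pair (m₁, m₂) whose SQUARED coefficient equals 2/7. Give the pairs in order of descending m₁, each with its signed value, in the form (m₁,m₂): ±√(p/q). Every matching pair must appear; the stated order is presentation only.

(1,-1): +√(2/7); (-1,1): +√(2/7)

Admissible pairs with m₁+m₂ = M = 0: (-1,1), (0,0), (1,-1)
  (m₁,m₂)=(1,-1): CG² = 2/7, CG = +√(2/7)   ← matches the target
  (m₁,m₂)=(0,0): CG² = 3/7, CG = −√(3/7)
  (m₁,m₂)=(-1,1): CG² = 2/7, CG = +√(2/7)   ← matches the target
Pairs with CG² = 2/7: (1,-1): +√(2/7); (-1,1): +√(2/7)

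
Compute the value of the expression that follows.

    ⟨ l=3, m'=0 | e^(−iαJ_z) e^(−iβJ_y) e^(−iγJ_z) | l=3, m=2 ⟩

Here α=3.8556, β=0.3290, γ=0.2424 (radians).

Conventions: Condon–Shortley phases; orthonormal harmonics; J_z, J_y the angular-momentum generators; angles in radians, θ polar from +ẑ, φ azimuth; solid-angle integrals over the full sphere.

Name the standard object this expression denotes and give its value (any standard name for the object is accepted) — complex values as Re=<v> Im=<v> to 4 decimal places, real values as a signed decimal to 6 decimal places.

This is a Wigner D-matrix element — the rotation-matrix element ⟨l m'| R(α,β,γ) |l m⟩ in the angular-momentum basis.
First d^3_{0,2}(β=0.3290), then the phase factors e^{-i(0)α} and e^{-i(2)γ}:
With c≡cos(β/2)=0.986500 and s≡sin(β/2)=0.163759, N=[6·6·120·1]^{1/2}=65.726707
Admissible k: 2..3 (factorial args all ≥0)
  k=2: (−1)^0·65.7267/(12)·0.9865^4·0.1638^2 = +0.139111
  k=3: (−1)^1·65.7267/(12)·0.9865^2·0.1638^4 = -0.003833
d^3_{0,2}(0.3290) = +0.139111 -0.003833 = +0.135277
D = (+1.000000+0.000000i)·(+0.135277)·(+0.884768-0.466031i) = +0.119689-0.063043i

Wigner D-matrix element, Re=0.1197 Im=-0.0630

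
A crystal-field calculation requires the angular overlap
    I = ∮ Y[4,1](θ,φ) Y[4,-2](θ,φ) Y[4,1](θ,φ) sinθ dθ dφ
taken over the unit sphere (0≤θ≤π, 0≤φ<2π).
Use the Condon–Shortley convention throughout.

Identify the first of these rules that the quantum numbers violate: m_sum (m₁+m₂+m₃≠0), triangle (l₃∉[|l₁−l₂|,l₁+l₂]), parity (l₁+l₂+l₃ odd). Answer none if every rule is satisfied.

m₁+m₂+m₃ = 1 − 2 + 1 = 0  ✓
triangle: |4−4|=0 ≤ l₃=4 ≤ 4+4=8  ✓
parity: l₁+l₂+l₃ = 12 is even  ✓

none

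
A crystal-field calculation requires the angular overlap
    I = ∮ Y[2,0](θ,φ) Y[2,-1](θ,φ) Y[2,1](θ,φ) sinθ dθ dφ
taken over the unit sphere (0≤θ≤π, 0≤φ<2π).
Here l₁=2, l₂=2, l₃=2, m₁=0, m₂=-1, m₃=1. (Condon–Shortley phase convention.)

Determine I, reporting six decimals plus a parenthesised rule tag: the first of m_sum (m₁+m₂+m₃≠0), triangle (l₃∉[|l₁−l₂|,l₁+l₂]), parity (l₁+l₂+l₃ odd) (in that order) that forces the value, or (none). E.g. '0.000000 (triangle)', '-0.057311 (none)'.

-0.090112 (none)

Checks pass: Σm=0; 6 even; l₃=2∈[0,4].
(2·2+1)(2·2+1)(2·2+1) = 125
Δ: 2! 2! 2! / 7! → 1/630
sum: t=0:+1/8 t=1:−1/1 t=2:+1/8 = -3/4
3j²(2 2 2; 0 0 0) = Δ·Π!·Σ² = 2/35  (sign -1)
sum: t=0:+1/4 t=1:−1/2 = -1/4
3j²(2 2 2; 0 -1 1) = Δ·Π!·Σ² = 1/70  (sign +1)
combine: 4πI² = 125·2/35·1/70 = 5/49
take √, sign -1: I = -0.09011188
No selection rule forces the value: the integral is nonzero (none).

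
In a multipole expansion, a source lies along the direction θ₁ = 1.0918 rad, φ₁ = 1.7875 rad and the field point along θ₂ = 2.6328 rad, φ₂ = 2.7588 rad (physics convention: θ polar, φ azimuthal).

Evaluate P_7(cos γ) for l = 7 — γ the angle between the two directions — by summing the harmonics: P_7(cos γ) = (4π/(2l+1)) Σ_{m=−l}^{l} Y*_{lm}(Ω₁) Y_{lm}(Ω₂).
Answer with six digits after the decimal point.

Summing Y*_{l m}(θ₁,φ₁)·Y_{l m}(θ₂,φ₂) over m ∈ [−7, 7]; prefactor 4π/(2·7+1) = 0.837758:
  m=-7: Y*=+0.216475-0.011673i  Y=+0.002913-0.001451i  product +0.000614-0.000348i
  m=-6: Y*=-0.112597-0.405934i  Y=+0.014493-0.016327i  product -0.008259-0.004045i
  m=-5: Y*=-0.314376+0.166587i  Y=+0.030190-0.084493i  product +0.004584+0.031592i
  m=-4: Y*=-0.032395-0.038151i  Y=-0.009886-0.249352i  product -0.009193+0.008455i
  m=-3: Y*=-0.213764+0.281128i  Y=-0.187940-0.418130i  product +0.157723+0.036546i
  m=-2: Y*=+0.098632+0.045642i  Y=-0.334024-0.321044i  product -0.018292-0.046911i
  m=-1: Y*=-0.066463+0.301884i  Y=-0.010211-0.004111i  product +0.001920-0.002809i
  m=+0: Y*=+0.149627-0.000000i  Y=+0.449672+0.000000i  product +0.067283+0.000000i
  m=+1: Y*=+0.066463+0.301884i  Y=+0.010211-0.004111i  product +0.001920+0.002809i
  m=+2: Y*=+0.098632-0.045642i  Y=-0.334024+0.321044i  product -0.018292+0.046911i
  m=+3: Y*=+0.213764+0.281128i  Y=+0.187940-0.418130i  product +0.157723-0.036546i
  m=+4: Y*=-0.032395+0.038151i  Y=-0.009886+0.249352i  product -0.009193-0.008455i
  m=+5: Y*=+0.314376+0.166587i  Y=-0.030190-0.084493i  product +0.004584-0.031592i
  m=+6: Y*=-0.112597+0.405934i  Y=+0.014493+0.016327i  product -0.008259+0.004045i
  m=+7: Y*=-0.216475-0.011673i  Y=-0.002913-0.001451i  product +0.000614+0.000348i
Accumulated sum +0.325475-0.000000i; after 4π/(2l+1) scaling, +0.272669-0.000000i ⇒ P_7 = 0.272669

0.272669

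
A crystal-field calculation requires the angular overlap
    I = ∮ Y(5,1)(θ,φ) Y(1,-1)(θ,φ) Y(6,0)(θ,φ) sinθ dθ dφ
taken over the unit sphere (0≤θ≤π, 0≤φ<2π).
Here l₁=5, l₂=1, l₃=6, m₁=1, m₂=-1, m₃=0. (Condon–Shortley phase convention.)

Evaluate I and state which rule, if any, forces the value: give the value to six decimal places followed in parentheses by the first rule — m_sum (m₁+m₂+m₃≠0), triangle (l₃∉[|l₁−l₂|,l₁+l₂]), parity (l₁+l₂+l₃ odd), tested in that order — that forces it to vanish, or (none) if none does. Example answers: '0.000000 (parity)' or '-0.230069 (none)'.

m-sum 0 ✓  L=12 even ✓  4≤6≤6 ✓
Π(2lᵢ+1) = 11×3×13 = 429
triangle coeff Δ(5,1,6) = 1/858
Σ_t [0,0]: t=0:+1/14400 = 1/14400
(3j)²=6/143 [(5 1 6; 0 0 0)], sign=+1
Σ_t [0,0]: t=0:+1/34560 = 1/34560
(3j)²=5/286 [(5 1 6; 1 -1 0)], sign=+1
⇒ 4πI² = 45/143
I = (+1)√(45/143/(4π)) = 0.15824621
No selection rule forces the value: the integral is nonzero (none).

0.158246 (none)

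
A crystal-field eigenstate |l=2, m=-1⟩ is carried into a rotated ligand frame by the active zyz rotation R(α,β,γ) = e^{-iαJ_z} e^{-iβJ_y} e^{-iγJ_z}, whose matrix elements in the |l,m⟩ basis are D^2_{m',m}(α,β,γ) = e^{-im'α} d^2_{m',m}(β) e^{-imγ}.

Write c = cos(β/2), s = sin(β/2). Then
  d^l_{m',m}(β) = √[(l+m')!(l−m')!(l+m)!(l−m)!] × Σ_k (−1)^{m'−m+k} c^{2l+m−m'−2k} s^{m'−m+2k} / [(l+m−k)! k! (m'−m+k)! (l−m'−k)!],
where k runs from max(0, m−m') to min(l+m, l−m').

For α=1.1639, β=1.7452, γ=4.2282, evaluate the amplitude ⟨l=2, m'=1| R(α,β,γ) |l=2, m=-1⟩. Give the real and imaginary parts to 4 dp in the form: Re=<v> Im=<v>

Re=-0.3820 Im=0.0296

D^2_{1,-1}(1.1639,1.7452,4.2282) = e^{-i·1·1.1639}·d^2_{1,-1}(1.7452)·e^{-i·-1·4.2282}. Compute d first:
Half-angle: c=0.642837, s=0.766003. N=√(6·1·1·6)=6.000000
k: max(0,(-1)−(1))=0 … min(2+(-1),2−(1))=1
  k=0: (−1)^2·6.0000/(2)·0.6428^2·0.7660^2 = +0.727418
  k=1: (−1)^3·6.0000/(6)·0.6428^0·0.7660^4 = -0.344288
d^2_{1,-1}(1.7452) = +0.727418 -0.344288 = +0.383130
Attach z-rotation phases: D = e^{-i(1)(1.1639)}·(+0.383130)·e^{-i(-1)(4.2282)} = -0.381986+0.029584i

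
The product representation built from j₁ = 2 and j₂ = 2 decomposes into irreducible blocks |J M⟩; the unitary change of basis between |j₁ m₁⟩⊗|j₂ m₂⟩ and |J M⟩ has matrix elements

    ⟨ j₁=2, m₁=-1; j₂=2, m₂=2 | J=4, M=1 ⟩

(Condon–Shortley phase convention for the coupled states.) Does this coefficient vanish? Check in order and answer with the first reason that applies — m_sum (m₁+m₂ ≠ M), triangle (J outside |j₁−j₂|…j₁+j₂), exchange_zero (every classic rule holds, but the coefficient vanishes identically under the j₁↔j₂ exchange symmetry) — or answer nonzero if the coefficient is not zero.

m-sum: m₁+m₂ = -1+2 = 1, M = 1  ✓
triangle: |j₁−j₂| = 0 ≤ J = 4 ≤ j₁+j₂ = 4  ✓
exchange: j₁≠j₂ or m₁≠m₂ — the exchange symmetry imposes no constraint here
value check: CG = +√(1/14) = +0.267261 ≠ 0

nonzero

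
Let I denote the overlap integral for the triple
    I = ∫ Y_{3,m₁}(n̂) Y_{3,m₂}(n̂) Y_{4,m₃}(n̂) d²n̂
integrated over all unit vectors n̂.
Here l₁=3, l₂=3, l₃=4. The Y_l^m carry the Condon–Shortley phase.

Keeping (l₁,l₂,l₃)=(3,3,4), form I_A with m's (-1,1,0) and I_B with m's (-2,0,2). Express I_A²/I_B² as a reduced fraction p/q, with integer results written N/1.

l's match ⇒ only the (l;m) 3-j factors differ between A and B.
A: triangle coeff Δ(3,3,4) = 1/34650; Σ_t [0,2]: t=0:+1/1152 t=1:−1/36 t=2:+1/32 = 5/1152; (3j)²=1/1386 [(3 3 4; -1 1 0)], sign=+1
B: triangle coeff Δ(3,3,4) = 1/34650; Σ_t [1,2]: t=1:−1/96 t=2:+1/72 = 1/288; (3j)²=1/462 [(3 3 4; -2 0 2)], sign=+1
I_A²/I_B² = (1/1386)/(1/462) = 1/3

1/3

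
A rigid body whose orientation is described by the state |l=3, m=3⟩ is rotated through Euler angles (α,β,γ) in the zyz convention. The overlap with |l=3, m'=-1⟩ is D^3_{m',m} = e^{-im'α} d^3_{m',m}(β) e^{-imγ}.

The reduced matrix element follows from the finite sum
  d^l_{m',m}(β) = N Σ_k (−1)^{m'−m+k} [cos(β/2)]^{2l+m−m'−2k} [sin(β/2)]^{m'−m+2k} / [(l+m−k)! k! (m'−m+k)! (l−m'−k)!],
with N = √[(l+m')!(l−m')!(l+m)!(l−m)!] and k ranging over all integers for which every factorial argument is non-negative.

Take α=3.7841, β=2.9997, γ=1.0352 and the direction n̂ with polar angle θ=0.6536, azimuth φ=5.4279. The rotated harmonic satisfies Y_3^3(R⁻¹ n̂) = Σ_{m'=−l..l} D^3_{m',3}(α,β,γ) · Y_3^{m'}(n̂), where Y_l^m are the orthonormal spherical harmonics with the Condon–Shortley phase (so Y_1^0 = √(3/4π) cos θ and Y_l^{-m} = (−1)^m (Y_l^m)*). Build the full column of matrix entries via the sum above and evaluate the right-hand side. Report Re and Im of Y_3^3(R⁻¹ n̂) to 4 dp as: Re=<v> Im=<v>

Re=0.0345 Im=-0.0883

Need the full column D^3_{m',3} for m'=−3..3 at α=3.7841, β=2.9997, γ=1.0352.
cos(β/2)=0.070887, sin(β/2)=0.997484
d^3_{-3,3}: single k=6 term ⇒ +0.985001;  D = -0.376961+0.910015i
d^3_{-2,3}: single k=5 term ⇒ +0.171463;  D = -0.042386-0.166142i
d^3_{-1,3}: single k=4 term ⇒ +0.019266;  D = +0.014999+0.012092i
d^3_{0,3}: single k=3 term ⇒ +0.001581;  D = -0.001580-0.000057i
d^3_{1,3}: single k=2 term ⇒ +0.000097;  D = +0.000080-0.000055i
d^3_{2,3}: single k=1 term ⇒ +0.000004;  D = -0.000001+0.000004i
d^3_{3,3}: single k=0 term ⇒ +0.000000;  D = -0.000000-0.000000i
Y_3^{m'}(θ=0.6536,φ=5.4279) and Σ D·Y over m':
  (-0.3770+0.9100i)·(-0.0787+0.0511i)  (-0.0424-0.1661i)·(-0.0418+0.2971i)  (+0.0150+0.0121i)·(+0.2773+0.3191i)  (-0.0016-0.0001i)·(+0.0449+0.0000i)  (+0.0001-0.0001i)·(-0.2773+0.3191i)  (-0.0000+0.0000i)·(-0.0418-0.2971i)  (-0.0000-0.0000i)·(+0.0787+0.0511i)
Y_3^3(R⁻¹ n̂) = +0.034537-0.088315i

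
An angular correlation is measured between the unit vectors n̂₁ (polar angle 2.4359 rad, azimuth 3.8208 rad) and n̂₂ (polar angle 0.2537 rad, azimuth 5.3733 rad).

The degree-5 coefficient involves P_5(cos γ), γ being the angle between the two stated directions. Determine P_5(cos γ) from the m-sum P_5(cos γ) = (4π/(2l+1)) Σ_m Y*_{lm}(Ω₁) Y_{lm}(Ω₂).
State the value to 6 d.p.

0.405995

Addition theorem: P_5(cos γ) = (4π/11) Σ_m Y*_{lm}(Ω₁) Y_{lm}(Ω₂), m = −5…5:
  term(m=-5) = 0.00000 - 0.00002j   from Y*(Ω₁)=0.05154 + 0.01341j, Y(Ω₂)=-0.00008 - 0.00046j
  term(m=-4) = -0.00111 - 0.00008j   from Y*(Ω₁)=0.18010 - 0.08146j, Y(Ω₂)=-0.00495 - 0.00269j
  term(m=-3) = -0.00089 + 0.01615j   from Y*(Ω₁)=0.17900 - 0.35517j, Y(Ω₂)=-0.03726 + 0.01628j
  term(m=-2) = 0.07491 + 0.00274j   from Y*(Ω₁)=-0.08442 - 0.39151j, Y(Ω₂)=-0.04612 + 0.18139j
  term(m=-1) = -0.00012 + 0.00656j   from Y*(Ω₁)=0.01004 + 0.00811j, Y(Ω₂)=0.31183 + 0.40103j
  term(m=+0) = 0.20981 + 0.00000j   from Y*(Ω₁)=0.39246 + 0.00000j, Y(Ω₂)=0.53460 + 0.00000j
  term(m=+1) = -0.00012 - 0.00656j   from Y*(Ω₁)=-0.01004 + 0.00811j, Y(Ω₂)=-0.31183 + 0.40103j
  term(m=+2) = 0.07491 - 0.00274j   from Y*(Ω₁)=-0.08442 + 0.39151j, Y(Ω₂)=-0.04612 - 0.18139j
  term(m=+3) = -0.00089 - 0.01615j   from Y*(Ω₁)=-0.17900 - 0.35517j, Y(Ω₂)=0.03726 + 0.01628j
  term(m=+4) = -0.00111 + 0.00008j   from Y*(Ω₁)=0.18010 + 0.08146j, Y(Ω₂)=-0.00495 + 0.00269j
  term(m=+5) = 0.00000 + 0.00002j   from Y*(Ω₁)=-0.05154 + 0.01341j, Y(Ω₂)=0.00008 - 0.00046j
Total Σ_m = 0.35539 + 0.00000j. Multiply by 1.142397: 0.40600 + 0.00000j. P_5(cos γ) = 0.405995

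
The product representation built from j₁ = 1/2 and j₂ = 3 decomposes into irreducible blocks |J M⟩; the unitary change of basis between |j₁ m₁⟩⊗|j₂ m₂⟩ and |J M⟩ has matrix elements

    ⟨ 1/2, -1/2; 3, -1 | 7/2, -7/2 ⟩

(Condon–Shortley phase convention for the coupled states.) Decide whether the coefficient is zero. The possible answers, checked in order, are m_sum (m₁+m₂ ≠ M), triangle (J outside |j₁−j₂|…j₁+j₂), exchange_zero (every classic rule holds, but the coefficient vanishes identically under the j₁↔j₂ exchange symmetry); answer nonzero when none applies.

m-sum: m₁+m₂ = -1/2+(-1) = -3/2, M = -7/2  ✗ ⇒ coefficient is 0

m_sum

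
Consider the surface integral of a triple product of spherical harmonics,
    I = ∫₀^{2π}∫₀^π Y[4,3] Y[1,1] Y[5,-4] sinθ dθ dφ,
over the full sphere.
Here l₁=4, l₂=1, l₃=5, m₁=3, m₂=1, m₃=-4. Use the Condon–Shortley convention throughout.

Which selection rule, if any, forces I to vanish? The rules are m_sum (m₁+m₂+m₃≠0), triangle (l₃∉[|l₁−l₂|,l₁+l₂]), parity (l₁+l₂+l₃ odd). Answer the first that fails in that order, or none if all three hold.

none

Σmᵢ = 0  ✓
l₃∈[|l₁−l₂|,l₁+l₂]=[3,5], have l₃=5  ✓
Σlᵢ = 10 ⇒ even  ✓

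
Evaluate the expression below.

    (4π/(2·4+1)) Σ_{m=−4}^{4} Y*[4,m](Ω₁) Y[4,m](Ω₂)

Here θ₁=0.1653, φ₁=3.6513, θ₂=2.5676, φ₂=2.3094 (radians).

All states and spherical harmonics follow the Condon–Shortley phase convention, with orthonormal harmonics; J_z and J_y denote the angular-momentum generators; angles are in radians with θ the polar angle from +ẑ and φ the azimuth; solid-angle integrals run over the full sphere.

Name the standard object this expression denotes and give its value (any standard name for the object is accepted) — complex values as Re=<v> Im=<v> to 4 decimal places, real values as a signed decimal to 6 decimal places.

Legendre polynomial (addition theorem), -0.208414

This sum is the spherical-harmonic addition theorem: it equals the Legendre polynomial P_l(cos γ) of the angle γ between the two directions.
Addition theorem: P_4(cos γ) = (4π/9) Σ_m Y*_{lm}(Ω₁) Y_{lm}(Ω₂), m = −4…4:
  [-4]  conj(Y_{4,-4})(Ω₁) = (-0.000146, 0.000290) ; Y_{4,-4}(Ω₂) = (-0.037797, -0.007159) ; Δ = (0.000008, -0.000010)
  [-3]  conj(Y_{4,-3})(Ω₁) = (-0.000229, -0.005496) ; Y_{4,-3}(Ω₂) = (-0.134464, 0.101166) ; Δ = (0.000587, 0.000716)
  [-2]  conj(Y_{4,-2})(Ω₁) = (0.027570, 0.044829) ; Y_{4,-2}(Ω₂) = (-0.036280, 0.386522) ; Δ = (-0.018328, 0.009030)
  [-1]  conj(Y_{4,-1})(Ω₁) = (-0.255394, -0.142759) ; Y_{4,-1}(Ω₂) = (0.281186, 0.308815) ; Δ = (-0.027727, -0.119011)
  [+0]  conj(Y_{4,0})(Ω₁) = (0.734428, -0.000000) ; Y_{4,0}(Ω₂) = (-0.079442, 0.000000) ; Δ = (-0.058345, 0.000000)
  [+1]  conj(Y_{4,1})(Ω₁) = (0.255394, -0.142759) ; Y_{4,1}(Ω₂) = (-0.281186, 0.308815) ; Δ = (-0.027727, 0.119011)
  [+2]  conj(Y_{4,2})(Ω₁) = (0.027570, -0.044829) ; Y_{4,2}(Ω₂) = (-0.036280, -0.386522) ; Δ = (-0.018328, -0.009030)
  [+3]  conj(Y_{4,3})(Ω₁) = (0.000229, -0.005496) ; Y_{4,3}(Ω₂) = (0.134464, 0.101166) ; Δ = (0.000587, -0.000716)
  [+4]  conj(Y_{4,4})(Ω₁) = (-0.000146, -0.000290) ; Y_{4,4}(Ω₂) = (-0.037797, 0.007159) ; Δ = (0.000008, 0.000010)
Σ over m = (-0.149266, -0.000000); ×(4π/9) → (-0.208414, -0.000000). Real part: -0.208414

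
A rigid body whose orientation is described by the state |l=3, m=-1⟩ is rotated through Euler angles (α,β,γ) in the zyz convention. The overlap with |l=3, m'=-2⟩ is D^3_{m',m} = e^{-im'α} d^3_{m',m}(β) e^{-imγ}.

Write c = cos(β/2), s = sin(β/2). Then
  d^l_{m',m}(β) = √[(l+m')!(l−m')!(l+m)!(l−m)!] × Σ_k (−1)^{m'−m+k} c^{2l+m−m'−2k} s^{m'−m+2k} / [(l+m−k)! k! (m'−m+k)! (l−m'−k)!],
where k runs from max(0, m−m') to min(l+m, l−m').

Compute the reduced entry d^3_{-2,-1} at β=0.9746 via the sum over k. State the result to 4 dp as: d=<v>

d=0.3496

d^3_{-2,-1}(β=0.9746) via the finite sum:
Half-angle: c=0.883600, s=0.468242. N=√(1·120·2·24)=75.894664
k: max(0,(-1)−(-2))=1 … min(3+(-1),3−(-2))=2
  k=1: (−1)^0·75.8947/(24)·0.8836^5·0.4682^1 = +0.797535
  k=2: (−1)^1·75.8947/(12)·0.8836^3·0.4682^3 = -0.447928
d^3_{-2,-1}(0.9746) = +0.797535 -0.447928 = +0.349607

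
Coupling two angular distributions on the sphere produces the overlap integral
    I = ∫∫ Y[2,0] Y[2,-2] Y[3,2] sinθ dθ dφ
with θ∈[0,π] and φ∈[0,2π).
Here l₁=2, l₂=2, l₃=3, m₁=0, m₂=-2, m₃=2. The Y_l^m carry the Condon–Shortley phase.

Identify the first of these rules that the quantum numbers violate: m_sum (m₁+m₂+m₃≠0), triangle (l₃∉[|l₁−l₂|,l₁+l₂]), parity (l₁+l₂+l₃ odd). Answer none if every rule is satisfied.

azimuthal sum: 0 − 2 + 2 = 0  ✓
0 ≤ 3 ≤ 4 (triangle on l)  ✓
L = 2 + 2 + 3 = 7 (odd)  ✗

parity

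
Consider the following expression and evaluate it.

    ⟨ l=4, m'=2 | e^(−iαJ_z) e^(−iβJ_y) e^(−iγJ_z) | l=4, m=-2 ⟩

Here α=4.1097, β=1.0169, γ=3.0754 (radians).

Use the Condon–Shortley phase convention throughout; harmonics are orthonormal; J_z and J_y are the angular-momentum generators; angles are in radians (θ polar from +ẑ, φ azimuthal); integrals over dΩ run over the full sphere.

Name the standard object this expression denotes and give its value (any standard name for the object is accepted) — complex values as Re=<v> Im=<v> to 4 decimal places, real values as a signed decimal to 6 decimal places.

Wigner D-matrix element, Re=-0.1775 Im=-0.3266

This is a Wigner D-matrix element — the rotation-matrix element ⟨l m'| R(α,β,γ) |l m⟩ in the angular-momentum basis.
Split into d^4_{2,-2}(β=1.0169) × two z-phases.
c=cos(1.016900/2)=0.873500, s=sin(1.016900/2)=0.486824; N=√[720·2·2·720]=1440.000000
The bounds max(0,m−m')=0 and min(l+m,l−m')=2 give 3 terms
  k=0: (−1)^4·1440.0000/(96)·0.8735^4·0.4868^4 = +0.490491
  k=1: (−1)^5·1440.0000/(120)·0.8735^2·0.4868^6 = -0.121882
  k=2: (−1)^6·1440.0000/(1440)·0.8735^0·0.4868^8 = +0.003155
d^4_{2,-2}(1.0169) = +0.490491 -0.121882 +0.003155 = +0.371764
Attach z-rotation phases: D = e^{-i(2)(4.1097)}·(+0.371764)·e^{-i(-2)(3.0754)} = -0.177516-0.326644i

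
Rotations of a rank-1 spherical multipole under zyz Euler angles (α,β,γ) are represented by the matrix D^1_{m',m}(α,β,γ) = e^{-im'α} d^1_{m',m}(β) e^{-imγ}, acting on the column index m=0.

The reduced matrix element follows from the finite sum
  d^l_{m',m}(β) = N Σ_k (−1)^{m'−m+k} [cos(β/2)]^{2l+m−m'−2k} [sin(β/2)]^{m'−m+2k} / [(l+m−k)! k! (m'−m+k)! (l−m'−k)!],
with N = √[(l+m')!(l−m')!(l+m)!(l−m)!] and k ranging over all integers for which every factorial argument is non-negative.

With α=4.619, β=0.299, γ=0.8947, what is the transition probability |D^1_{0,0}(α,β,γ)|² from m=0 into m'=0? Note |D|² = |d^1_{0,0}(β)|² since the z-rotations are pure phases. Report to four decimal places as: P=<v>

P=0.9132

D^1_{0,0}(4.6190,0.2990,0.8947) = e^{-i·0·4.6190}·d^1_{0,0}(0.2990)·e^{-i·0·0.8947}. Compute d first:
c=cos(0.299000/2)=0.988846, s=sin(0.299000/2)=0.148944; N=√[1·1·1·1]=1.000000
k: max(0,(0)−(0))=0 … min(1+(0),1−(0))=1
  k=0: (−1)^0·1.0000/(1)·0.9888^2·0.1489^0 = +0.977816
  k=1: (−1)^1·1.0000/(1)·0.9888^0·0.1489^2 = -0.022184
d^1_{0,0}(0.2990) = +0.977816 -0.022184 = +0.955632
|D^1_{0,0}|² = |d^1_{0,0}(β)|² = (+0.955632)² = 0.913232 (the z-rotation phases have unit modulus)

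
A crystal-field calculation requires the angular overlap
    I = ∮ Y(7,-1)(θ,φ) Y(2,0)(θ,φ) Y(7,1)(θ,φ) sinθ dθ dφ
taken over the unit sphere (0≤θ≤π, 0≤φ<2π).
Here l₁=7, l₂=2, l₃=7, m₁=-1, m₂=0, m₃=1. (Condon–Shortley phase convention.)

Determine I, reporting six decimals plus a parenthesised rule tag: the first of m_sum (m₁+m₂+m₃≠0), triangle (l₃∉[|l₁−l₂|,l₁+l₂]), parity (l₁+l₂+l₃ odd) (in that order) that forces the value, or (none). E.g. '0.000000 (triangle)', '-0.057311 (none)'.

Checks pass: Σm=0; 16 even; l₃=7∈[5,9].
(2·7+1)(2·2+1)(2·7+1) = 1125
Δ: 2! 12! 2! / 17! → 1/185640
sum: t=0:+1/2419200 t=1:−1/518400 t=2:+1/2419200 = -1/907200
3j²(7 2 7; 0 0 0) = Δ·Π!·Σ² = 56/3315  (sign +1)
sum: t=0:+1/3870720 t=1:−1/604800 t=2:+1/2073600 = -53/58060800
3j²(7 2 7; -1 0 1) = Δ·Π!·Σ² = 2809/185640  (sign -1)
combine: 4πI² = 1125·56/3315·2809/185640 = 14045/48841
take √, sign -1: I = -0.15127378
No selection rule forces the value: the integral is nonzero (none).

-0.151274 (none)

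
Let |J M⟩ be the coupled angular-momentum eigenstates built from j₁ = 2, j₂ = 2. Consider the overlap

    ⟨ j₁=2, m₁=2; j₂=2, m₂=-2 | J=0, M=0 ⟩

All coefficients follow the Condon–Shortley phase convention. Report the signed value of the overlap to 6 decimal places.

triangle: 4!·0!·0!/5! = 24/120
(j±m)!: 4!·0!·0!·4!·0!·0! = 576
prefactor² = (2J+1)·Δ·N² = 576/5
  k=0: +1/(0!·4!·0!·0!·0!·0!) = 1/24
Σ = 1/24  ⇒  CG² = 576/5·(1/24)² = 1/5
CG = +√(1/5) = +0.447214

+0.447214  (= +√(1/5))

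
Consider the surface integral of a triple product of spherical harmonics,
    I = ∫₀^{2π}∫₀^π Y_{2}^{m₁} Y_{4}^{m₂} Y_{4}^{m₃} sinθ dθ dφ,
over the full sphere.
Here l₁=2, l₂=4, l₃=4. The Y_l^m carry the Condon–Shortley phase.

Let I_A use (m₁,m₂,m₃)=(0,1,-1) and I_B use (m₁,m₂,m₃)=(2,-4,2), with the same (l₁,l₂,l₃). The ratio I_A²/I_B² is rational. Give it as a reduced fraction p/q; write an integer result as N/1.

289/168

Shared (l₁,l₂,l₃)=(2,4,4): N and (l;000)² cancel in I_A²/I_B².
A: Δ = 2!·2!·6!/11! = 1/13860; Racah Σ t=0..2: t=0:+1/480 t=1:−1/48 t=2:+1/144 = -17/1440; ⇒ 3j(2 4 4; 0 1 -1)² = 289/13860, sgn +1
B: Δ = 2!·2!·6!/11! = 1/13860; Racah Σ t=0..0: t=0:+1/2880 = 1/2880; ⇒ 3j(2 4 4; 2 -4 2)² = 2/165, sgn +1
I_A²/I_B² = (289/13860)/(2/165) = 289/168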